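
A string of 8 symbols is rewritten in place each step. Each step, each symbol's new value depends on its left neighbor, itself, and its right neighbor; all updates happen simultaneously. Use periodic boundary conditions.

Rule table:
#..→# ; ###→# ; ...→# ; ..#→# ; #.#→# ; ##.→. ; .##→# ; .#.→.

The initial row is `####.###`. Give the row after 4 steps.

step 1: ###.####
step 2: ##.#####
step 3: #.######
step 4: .#######

.#######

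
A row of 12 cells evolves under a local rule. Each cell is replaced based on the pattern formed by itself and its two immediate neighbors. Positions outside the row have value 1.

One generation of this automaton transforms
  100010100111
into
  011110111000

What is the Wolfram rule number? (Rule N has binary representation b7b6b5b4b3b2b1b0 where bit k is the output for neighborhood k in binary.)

position 10: 111 → 0  (bit 7 = 0)
position 0: 110 → 0  (bit 6 = 0)
position 5: 101 → 0  (bit 5 = 0)
position 1: 100 → 1  (bit 4 = 1)
position 9: 011 → 0  (bit 3 = 0)
position 4: 010 → 1  (bit 2 = 1)
position 3: 001 → 1  (bit 1 = 1)
position 2: 000 → 1  (bit 0 = 1)
bits b7..b0 = 00010111 = 23

23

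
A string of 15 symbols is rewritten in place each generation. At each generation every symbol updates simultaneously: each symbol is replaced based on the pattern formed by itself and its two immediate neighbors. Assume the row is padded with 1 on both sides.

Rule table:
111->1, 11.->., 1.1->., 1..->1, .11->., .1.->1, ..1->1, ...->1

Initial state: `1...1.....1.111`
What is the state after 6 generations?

..1....111.1111

.1111111111..11
..11111111.11.1
11.111111......
1...1111.111111
.111.11...11111
..1....111.1111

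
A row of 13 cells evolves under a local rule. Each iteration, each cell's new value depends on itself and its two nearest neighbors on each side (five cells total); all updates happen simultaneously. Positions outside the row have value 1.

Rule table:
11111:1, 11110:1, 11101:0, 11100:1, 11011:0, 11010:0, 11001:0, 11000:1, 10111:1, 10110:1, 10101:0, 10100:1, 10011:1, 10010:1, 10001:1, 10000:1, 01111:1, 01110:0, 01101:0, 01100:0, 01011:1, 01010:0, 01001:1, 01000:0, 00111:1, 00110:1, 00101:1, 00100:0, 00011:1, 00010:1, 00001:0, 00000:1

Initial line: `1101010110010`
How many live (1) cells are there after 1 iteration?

iteration 1: 1000001100111
count of 1: 6

6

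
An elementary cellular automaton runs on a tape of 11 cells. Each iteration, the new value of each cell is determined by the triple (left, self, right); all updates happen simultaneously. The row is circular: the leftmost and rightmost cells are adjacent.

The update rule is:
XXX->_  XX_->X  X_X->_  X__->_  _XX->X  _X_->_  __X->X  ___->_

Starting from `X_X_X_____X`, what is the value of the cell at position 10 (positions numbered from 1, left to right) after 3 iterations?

X

X________XX
X_______XX_
_______XXX_
position 10 holds X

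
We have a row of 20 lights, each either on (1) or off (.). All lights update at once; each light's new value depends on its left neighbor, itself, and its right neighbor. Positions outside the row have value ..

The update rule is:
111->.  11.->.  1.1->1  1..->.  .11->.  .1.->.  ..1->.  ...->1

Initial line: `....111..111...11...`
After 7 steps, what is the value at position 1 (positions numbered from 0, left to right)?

111..........1....11
....11111111...11...
111..........1....11  (repeats step 1; period 2)
step 7: 111..........1....11
position 1 holds 1

1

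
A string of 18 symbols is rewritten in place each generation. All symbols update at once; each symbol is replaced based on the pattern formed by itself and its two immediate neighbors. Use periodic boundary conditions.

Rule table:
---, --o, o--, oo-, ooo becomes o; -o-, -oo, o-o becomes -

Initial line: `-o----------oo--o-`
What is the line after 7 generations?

-ooo-oo-oooooooooo

o-oooooooooo-ooo-o
o--ooooooooo--oo--
-oo-oooooooooo-ooo
--o--ooooooooo--oo
oo-oo-oooooooooo-o
oo--o--ooooooooo--
-ooo-oo-oooooooooo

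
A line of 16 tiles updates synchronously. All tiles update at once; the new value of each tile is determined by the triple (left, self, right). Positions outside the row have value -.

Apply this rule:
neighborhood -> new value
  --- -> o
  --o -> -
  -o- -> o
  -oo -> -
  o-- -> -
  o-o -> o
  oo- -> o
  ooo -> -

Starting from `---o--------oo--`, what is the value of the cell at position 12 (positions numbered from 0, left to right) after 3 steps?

oo-o-oooooo--o-o
-oooo-----o--ooo
----o-ooo-o----o
position 12 holds -

-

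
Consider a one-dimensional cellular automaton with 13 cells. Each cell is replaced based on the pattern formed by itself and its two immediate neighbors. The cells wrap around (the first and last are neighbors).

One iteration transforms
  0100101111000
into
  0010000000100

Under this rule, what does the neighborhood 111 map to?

At position 7 the neighborhood is 111; the next row has 0 there.

0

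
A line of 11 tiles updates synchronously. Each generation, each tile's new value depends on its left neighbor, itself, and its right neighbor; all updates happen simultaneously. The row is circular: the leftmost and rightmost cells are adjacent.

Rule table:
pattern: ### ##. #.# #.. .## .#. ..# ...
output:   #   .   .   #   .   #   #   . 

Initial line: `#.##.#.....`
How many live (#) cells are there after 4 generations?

8

generation 1: #....##...#
generation 2: .#..#..#.#.
generation 3: ########.##
generation 4: #######...#
count of #: 8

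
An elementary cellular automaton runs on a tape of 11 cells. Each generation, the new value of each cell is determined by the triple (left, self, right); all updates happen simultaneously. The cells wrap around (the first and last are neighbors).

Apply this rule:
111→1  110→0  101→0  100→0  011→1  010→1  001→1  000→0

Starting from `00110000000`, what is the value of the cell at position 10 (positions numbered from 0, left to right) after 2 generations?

0

01100000000
11000000000
position 10 holds 0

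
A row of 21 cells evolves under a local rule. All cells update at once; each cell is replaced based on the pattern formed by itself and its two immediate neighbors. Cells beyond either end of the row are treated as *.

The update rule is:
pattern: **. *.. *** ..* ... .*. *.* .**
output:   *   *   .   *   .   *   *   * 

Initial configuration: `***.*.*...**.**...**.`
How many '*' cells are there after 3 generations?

11

generation 1: ..******.*******.****
generation 2: ***....***.....***...
generation 3: ..**..**.**...**.**.*
count of *: 11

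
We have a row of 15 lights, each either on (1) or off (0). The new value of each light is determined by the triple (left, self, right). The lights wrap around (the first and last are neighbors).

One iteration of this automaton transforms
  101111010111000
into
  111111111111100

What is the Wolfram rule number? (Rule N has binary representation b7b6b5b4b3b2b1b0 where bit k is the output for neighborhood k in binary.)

position 3: 111 → 1  (bit 7 = 1)
position 5: 110 → 1  (bit 6 = 1)
position 1: 101 → 1  (bit 5 = 1)
position 12: 100 → 1  (bit 4 = 1)
position 2: 011 → 1  (bit 3 = 1)
position 0: 010 → 1  (bit 2 = 1)
position 14: 001 → 0  (bit 1 = 0)
position 13: 000 → 0  (bit 0 = 0)
bits b7..b0 = 11111100 = 252

252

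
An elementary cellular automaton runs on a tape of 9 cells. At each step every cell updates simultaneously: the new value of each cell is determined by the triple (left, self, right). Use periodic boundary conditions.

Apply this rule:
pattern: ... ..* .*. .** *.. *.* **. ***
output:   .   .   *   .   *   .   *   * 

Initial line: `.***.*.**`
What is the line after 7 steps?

..**.*..*
*..*.**.*
**.*..*..
.*.**.**.
.*..*..**
.**.**..*
..*..**.*

..*..**.*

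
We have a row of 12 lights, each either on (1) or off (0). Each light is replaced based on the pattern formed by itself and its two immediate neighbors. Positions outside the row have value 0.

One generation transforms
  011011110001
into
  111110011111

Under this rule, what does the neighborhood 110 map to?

1

At position 2 the neighborhood is 110; the next row has 1 there.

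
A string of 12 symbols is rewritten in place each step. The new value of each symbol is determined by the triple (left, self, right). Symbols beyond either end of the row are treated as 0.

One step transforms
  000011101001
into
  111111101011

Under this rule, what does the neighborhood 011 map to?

1

At position 4 the neighborhood is 011; the next row has 1 there.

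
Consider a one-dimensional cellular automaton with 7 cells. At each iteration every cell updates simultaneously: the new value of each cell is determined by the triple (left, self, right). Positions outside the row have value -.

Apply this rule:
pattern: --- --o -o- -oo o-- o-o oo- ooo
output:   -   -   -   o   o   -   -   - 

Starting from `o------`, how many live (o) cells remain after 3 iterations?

1

-o-----
--o----
---o---
count of o: 1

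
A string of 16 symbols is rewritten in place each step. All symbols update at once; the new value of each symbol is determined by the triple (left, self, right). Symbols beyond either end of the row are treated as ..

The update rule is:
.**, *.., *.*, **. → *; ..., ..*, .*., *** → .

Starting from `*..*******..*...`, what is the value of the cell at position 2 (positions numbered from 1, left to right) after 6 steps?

.*.*.....**..*..
..*.*....***..*.
...*.*...*.**..*
....*.*...****..
.....*.*..*..**.
......*.*..*.***
position 2 holds .

.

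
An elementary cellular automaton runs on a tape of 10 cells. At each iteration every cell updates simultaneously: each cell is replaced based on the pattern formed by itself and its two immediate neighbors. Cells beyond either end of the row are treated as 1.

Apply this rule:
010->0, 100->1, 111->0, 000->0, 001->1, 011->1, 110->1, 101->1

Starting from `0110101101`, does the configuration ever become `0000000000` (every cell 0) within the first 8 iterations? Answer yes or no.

yes

iteration 1: 1111011111
iteration 2: 0001110000
iteration 3: 1011011001
iteration 4: 1111111111
iteration 5: 0000000000
all cells are 0 at iteration 5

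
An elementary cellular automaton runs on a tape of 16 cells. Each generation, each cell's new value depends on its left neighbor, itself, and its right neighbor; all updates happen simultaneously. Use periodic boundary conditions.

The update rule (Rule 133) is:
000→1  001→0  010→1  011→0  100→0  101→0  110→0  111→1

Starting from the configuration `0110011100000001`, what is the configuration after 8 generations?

generation 1: 0000001001111101
generation 2: 0111101000111001
generation 3: 0011001010010001
generation 4: 0000001010010101
generation 5: 0111101010010101
generation 6: 0011001010010101
generation 7: 0000001010010101  (repeats generation 4; period 3)
generation 8: 0111101010010101

0111101010010101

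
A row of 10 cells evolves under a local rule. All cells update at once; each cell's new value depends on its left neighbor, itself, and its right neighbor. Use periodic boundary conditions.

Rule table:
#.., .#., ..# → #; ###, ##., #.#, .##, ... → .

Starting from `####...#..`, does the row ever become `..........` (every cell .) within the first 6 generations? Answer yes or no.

....#.####
#..##.....
###..#...#
...####.#.
..#.....##
####...#..
generation 6 is ####...#.., still not uniform .

no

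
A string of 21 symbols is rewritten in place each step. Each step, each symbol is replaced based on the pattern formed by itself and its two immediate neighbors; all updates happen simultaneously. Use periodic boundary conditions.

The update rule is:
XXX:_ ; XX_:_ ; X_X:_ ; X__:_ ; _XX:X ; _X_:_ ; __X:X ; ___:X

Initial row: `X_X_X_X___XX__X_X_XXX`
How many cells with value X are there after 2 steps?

14

________XXX__X____X__
XXXXXXXXX___X__XXX__X
count of X: 14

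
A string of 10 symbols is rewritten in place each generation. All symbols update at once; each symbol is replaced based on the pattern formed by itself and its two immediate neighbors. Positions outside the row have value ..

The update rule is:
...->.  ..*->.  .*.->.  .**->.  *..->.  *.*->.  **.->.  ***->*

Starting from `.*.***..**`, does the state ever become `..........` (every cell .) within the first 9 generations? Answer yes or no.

....*.....
..........
all cells are . at generation 2

yes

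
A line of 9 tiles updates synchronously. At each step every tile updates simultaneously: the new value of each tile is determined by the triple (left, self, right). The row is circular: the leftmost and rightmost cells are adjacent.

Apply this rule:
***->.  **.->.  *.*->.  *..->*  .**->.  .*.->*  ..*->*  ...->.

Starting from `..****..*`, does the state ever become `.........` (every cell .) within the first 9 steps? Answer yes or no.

**....***
..*..*...
.******..
*......*.
**....**.
..*..*...  (repeats step 2; period 4)
step 9: **....**.
step 9 is **....**., still not uniform .

no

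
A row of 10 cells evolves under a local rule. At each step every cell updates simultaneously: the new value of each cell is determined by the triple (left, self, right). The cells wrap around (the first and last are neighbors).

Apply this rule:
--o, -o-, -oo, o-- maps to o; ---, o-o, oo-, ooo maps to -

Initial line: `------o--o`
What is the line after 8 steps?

o----ooooo
-o--oo----
ooooo-o---
o-----oo-o
-o---oo--o
-oo-oo-ooo
-o--o--o--
ooooooooo-

ooooooooo-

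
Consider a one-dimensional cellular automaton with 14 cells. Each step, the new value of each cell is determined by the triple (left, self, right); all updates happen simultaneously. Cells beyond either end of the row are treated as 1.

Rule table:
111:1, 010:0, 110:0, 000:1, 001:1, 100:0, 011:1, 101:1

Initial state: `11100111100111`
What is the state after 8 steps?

11001111001111
10011110011111
00111100111111
01111001111111
11110011111111
11100111111111
11001111111111
10011111111111

10011111111111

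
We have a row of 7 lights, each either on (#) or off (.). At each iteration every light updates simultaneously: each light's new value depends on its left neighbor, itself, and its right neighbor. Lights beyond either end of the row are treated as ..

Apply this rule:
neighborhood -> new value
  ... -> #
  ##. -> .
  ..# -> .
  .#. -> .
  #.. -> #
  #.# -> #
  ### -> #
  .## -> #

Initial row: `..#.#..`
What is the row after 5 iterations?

.#..#.#

iteration 1: #..#.##
iteration 2: .#..##.
iteration 3: ..#.#.#
iteration 4: #..#.#.
iteration 5: .#..#.#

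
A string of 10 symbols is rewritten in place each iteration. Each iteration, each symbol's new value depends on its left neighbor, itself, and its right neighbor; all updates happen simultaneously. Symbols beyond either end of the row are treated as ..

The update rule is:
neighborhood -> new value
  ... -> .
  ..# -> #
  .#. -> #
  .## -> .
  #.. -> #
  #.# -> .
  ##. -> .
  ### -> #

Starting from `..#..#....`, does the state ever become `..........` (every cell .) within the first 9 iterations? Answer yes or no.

.######...
#.####.#..
#..##..##.
###..##..#
.#.##..###
##...##.#.
..#.#...##
.##.##.#..
#......##.
iteration 9 is #......##., still not uniform .

no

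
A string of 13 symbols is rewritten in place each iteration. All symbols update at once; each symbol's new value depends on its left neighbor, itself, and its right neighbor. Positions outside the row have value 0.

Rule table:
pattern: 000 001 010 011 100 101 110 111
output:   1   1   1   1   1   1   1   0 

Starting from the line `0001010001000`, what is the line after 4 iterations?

1111111111111
1000000000001
1111111111111  (repeats iteration 1; period 2)
iteration 4: 1000000000001

1000000000001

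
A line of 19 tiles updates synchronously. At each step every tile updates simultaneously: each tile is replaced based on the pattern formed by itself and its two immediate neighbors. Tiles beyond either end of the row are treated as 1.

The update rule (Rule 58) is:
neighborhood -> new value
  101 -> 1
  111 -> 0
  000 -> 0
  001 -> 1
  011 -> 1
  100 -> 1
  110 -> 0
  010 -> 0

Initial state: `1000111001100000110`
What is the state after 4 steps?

0101100111010001101
1011011100101011011
0110110011010110110
1101101110101101101

1101101110101101101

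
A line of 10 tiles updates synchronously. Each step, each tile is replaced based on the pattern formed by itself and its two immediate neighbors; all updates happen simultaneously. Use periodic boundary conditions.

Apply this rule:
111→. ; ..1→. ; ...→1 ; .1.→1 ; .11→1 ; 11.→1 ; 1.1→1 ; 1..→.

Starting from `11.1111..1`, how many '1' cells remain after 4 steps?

.111..1..1
11.1..1..1
.111..1..1  (repeats step 1; period 2)
step 4: 11.1..1..1
count of 1: 5

5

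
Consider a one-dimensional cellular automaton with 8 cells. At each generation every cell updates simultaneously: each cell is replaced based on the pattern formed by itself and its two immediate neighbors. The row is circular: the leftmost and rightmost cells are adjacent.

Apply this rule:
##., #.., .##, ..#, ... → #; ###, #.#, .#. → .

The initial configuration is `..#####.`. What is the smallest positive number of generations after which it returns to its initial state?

2

generation 1: ###...##
generation 2: ..#####.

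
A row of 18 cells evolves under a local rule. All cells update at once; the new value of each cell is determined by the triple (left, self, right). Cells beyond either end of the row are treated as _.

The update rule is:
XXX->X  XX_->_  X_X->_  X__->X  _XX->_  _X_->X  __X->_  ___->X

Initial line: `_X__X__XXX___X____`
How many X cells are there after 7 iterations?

iteration 1: _XX_XX__X_XX_XXXXX
iteration 2: ______X_X_____XXX_
iteration 3: XXXXX_X_XXXXX__X_X
iteration 4: _XXX__X__XXX_X_X_X
iteration 5: __X_X_XX__X__X_X_X
iteration 6: X_X_X___X_XX_X_X_X
iteration 7: X_X_XXX_X____X_X_X
count of X: 9

9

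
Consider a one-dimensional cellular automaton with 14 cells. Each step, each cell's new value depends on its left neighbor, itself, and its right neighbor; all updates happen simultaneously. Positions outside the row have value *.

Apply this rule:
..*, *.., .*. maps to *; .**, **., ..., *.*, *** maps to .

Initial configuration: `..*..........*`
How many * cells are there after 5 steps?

5

****........*.
....*......**.
*..***....*...
.**...*..***.*
...*.****.....
count of *: 5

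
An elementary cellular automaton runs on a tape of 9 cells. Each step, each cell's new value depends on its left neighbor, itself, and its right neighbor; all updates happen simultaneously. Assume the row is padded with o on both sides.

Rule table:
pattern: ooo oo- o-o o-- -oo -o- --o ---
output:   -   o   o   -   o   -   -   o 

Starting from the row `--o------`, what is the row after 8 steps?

ooo-o--o-

----oooo-
-oo-o--oo
oooo---o-
---o-o--o
-o--o---o
o-----o-o
o-ooo--oo
ooo-o--o-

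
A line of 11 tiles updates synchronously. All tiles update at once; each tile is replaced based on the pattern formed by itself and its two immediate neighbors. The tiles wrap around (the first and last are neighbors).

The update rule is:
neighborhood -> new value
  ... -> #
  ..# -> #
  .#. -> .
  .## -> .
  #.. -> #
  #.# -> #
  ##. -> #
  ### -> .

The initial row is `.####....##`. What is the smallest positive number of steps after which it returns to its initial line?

#...#####.#
####....##.
...#####.##
###....##.#
..#####.##.
##....##.##
.#####.##..
#....##.###
#####.##...
....##.####
####.##...#
...##.####.
###.##...##
..##.####..
##.##...###
.##.####...
#.##...####
##.####....
.##...#####
#.####....#
##...#####.
.####....##

22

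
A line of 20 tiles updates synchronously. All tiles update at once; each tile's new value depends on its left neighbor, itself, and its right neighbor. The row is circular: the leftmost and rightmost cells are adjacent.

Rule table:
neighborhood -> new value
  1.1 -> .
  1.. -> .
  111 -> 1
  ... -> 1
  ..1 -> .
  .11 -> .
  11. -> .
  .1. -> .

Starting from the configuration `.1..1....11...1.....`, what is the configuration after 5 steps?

......11....1...1111
.1111....11...1..11.
..11..11....1.......
1........11...111111
..111111....1..11111

..111111....1..11111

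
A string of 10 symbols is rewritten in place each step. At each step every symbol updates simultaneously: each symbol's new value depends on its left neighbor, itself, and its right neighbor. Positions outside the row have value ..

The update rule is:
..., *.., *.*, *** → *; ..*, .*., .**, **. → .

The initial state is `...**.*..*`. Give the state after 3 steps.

**...*.*..
..**..*.**
*...*..*..

*...*..*..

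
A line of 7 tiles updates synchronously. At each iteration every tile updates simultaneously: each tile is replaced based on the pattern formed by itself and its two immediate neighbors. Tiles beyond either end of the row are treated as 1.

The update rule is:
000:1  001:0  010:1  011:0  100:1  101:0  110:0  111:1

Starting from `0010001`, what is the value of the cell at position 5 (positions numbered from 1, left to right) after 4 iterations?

iteration 1: 1011100
iteration 2: 0001010
iteration 3: 1101010
iteration 4: 1001010
position 5 holds 0

0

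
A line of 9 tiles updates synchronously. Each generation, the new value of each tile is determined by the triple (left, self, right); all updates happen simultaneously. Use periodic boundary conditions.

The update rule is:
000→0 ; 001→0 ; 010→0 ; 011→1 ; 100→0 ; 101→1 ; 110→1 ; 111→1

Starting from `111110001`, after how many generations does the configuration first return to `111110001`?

1

111110001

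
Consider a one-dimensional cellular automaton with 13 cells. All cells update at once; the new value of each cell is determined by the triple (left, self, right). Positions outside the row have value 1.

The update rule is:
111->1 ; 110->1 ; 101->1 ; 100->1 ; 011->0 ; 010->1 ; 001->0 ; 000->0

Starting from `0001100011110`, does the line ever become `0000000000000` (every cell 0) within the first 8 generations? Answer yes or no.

no

1000110001111
1100011000111
1110001100011
1111000110001
1111100011000
1111110001100
1111111000110
1111111100011
generation 8 is 1111111100011, still not uniform 0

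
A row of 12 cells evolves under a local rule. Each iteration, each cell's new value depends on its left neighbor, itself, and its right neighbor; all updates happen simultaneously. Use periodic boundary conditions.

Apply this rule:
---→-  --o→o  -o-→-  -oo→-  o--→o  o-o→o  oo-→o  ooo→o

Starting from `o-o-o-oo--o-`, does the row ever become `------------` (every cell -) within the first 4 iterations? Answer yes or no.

no

-o-o-o-ooo-o
o-o-o-o-ooo-
-o-o-o-o-ooo
o-o-o-o-o-oo
iteration 4 is o-o-o-o-o-oo, still not uniform -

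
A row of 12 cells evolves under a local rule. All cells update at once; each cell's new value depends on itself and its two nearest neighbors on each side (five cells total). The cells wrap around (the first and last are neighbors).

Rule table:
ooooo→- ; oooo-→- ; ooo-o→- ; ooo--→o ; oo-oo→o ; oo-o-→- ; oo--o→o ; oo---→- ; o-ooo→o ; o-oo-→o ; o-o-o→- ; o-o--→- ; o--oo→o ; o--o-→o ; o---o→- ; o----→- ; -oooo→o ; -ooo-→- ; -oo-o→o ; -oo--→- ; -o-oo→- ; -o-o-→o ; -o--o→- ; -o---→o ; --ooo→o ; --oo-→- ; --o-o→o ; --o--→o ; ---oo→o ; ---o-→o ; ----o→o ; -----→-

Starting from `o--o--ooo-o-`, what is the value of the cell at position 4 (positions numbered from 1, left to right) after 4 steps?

o

--oo-oo----o
-o-ooo---ooo
---o-o--oo--
-oooo--o----
position 4 holds o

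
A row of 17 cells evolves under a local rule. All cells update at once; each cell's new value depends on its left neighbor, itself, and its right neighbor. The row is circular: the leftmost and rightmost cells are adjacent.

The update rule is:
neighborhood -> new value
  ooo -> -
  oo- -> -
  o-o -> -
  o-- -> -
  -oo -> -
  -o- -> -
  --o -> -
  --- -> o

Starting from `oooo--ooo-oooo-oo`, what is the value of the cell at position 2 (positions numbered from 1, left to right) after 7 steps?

-

step 1: -----------------
step 2: ooooooooooooooooo
step 3: -----------------  (repeats step 1; period 2)
step 7: -----------------
position 2 holds -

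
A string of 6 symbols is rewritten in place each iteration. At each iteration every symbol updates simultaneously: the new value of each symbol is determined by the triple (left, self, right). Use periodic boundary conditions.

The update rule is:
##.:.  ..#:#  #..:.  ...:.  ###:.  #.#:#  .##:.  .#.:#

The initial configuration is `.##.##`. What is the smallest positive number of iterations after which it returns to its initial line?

#..#..
#.##.#
.#..#.
##.##.
..#..#
.##.##

6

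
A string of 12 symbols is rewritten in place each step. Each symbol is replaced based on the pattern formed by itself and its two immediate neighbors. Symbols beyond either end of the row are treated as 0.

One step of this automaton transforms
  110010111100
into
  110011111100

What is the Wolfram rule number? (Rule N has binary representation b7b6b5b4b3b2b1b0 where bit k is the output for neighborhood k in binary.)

236

position 7: 111 → 1  (bit 7 = 1)
position 1: 110 → 1  (bit 6 = 1)
position 5: 101 → 1  (bit 5 = 1)
position 2: 100 → 0  (bit 4 = 0)
position 0: 011 → 1  (bit 3 = 1)
position 4: 010 → 1  (bit 2 = 1)
position 3: 001 → 0  (bit 1 = 0)
position 11: 000 → 0  (bit 0 = 0)
bits b7..b0 = 11101100 = 236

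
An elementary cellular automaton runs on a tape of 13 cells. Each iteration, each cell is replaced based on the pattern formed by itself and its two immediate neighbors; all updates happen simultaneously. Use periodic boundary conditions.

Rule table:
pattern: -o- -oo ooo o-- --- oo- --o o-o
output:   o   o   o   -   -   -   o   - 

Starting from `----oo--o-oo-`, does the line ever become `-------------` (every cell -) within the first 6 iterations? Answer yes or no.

---oo--oo-o--
--oo--oo--o--
-oo--oo--oo--
oo--oo--oo---
o--oo--oo---o
--oo--oo---oo
iteration 6 is --oo--oo---oo, still not uniform -

no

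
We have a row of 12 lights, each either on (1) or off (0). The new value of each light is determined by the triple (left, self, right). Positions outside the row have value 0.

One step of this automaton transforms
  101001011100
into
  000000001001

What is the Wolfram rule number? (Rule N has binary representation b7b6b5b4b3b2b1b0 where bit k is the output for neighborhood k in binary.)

position 8: 111 → 1  (bit 7 = 1)
position 9: 110 → 0  (bit 6 = 0)
position 1: 101 → 0  (bit 5 = 0)
position 3: 100 → 0  (bit 4 = 0)
position 7: 011 → 0  (bit 3 = 0)
position 0: 010 → 0  (bit 2 = 0)
position 4: 001 → 0  (bit 1 = 0)
position 11: 000 → 1  (bit 0 = 1)
bits b7..b0 = 10000001 = 129

129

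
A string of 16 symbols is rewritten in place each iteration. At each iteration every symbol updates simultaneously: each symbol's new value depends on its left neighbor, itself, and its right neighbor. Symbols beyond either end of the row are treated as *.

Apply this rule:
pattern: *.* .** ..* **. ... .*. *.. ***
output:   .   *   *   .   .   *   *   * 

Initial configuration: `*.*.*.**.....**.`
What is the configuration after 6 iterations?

***.***.********

..*.*.*.*...**..
***.*.*.**.**.**
**..*.*.*..*..**
*.***.*.********
..**..*.********
***.***.********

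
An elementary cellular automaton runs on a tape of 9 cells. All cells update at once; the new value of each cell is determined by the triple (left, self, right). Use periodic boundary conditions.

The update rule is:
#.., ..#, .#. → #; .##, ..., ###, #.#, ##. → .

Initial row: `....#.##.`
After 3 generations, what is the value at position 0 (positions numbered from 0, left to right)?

...##...#
#.#..#.##
..####...
position 0 holds .

.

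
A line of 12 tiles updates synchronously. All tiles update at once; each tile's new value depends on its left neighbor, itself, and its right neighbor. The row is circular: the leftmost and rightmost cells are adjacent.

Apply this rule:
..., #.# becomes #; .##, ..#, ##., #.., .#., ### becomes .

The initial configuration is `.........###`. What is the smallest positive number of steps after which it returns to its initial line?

2

.#######....
.........###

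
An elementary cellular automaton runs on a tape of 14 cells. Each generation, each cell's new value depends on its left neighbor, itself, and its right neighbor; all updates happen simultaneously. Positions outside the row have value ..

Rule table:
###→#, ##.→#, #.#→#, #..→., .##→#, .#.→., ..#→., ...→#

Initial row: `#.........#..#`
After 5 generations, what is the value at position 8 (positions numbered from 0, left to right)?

#

..#######.....
#.#######.####
.#############
.#############  (fixed point — unchanged through generation 5)
position 8 holds #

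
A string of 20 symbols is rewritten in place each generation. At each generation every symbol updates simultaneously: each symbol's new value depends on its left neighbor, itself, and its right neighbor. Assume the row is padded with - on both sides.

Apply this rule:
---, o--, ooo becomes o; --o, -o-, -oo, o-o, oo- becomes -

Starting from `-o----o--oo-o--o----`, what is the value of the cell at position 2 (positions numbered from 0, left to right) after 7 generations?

--ooo--o-----o--oooo
o--o-o--oooo--o--oo-
-o----o--oo-o--o---o
--ooo--o-----o--oo--
o--o-o--oooo--o---oo
-o----o--oo-o--oo---
--ooo--o-----o---ooo
position 2 holds o

o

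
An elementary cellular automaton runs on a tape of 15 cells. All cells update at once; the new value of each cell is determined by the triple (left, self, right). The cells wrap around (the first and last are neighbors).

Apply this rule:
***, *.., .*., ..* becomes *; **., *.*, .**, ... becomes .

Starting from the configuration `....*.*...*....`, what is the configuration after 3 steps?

...**.**.***...
..*.......*.*..
.***.....**.**.

.***.....**.**.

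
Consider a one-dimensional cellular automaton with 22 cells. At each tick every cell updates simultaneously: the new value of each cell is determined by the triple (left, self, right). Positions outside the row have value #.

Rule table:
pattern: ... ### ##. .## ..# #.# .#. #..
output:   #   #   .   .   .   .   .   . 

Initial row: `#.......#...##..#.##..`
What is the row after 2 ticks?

...###..#...#########.

..#####...#...........
...###..#...#########.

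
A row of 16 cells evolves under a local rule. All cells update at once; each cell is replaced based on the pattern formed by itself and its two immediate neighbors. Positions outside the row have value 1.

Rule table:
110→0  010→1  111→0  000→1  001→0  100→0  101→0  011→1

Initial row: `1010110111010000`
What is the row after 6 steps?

step 1: 0010100100010110
step 2: 0010100101010100
step 3: 0010100101010100  (fixed point — unchanged through step 6)

0010100101010100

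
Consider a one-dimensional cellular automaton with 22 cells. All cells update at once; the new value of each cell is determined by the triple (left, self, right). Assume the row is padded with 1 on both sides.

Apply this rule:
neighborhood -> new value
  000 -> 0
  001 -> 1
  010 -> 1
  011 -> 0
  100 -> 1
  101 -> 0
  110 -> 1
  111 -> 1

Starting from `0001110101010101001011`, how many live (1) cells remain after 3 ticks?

tick 1: 1010110101010101111001
tick 2: 1010010101010100111110
tick 3: 1011110101010111011110
count of 1: 15

15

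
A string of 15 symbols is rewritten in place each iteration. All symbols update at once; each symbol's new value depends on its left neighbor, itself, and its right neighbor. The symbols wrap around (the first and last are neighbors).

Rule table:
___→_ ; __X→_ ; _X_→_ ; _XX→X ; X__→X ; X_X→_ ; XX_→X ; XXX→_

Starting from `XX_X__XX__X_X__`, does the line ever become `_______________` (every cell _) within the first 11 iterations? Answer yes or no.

no

iteration 1: XX__X_XXX____X_
iteration 2: XXX___X_XX_____
iteration 3: X_XX____XXX____
iteration 4: __XXX___X_XX___
iteration 5: __X_XX____XXX__
iteration 6: ____XXX___X_XX_
iteration 7: ____X_XX____XXX
iteration 8: X_____XXX___X_X
iteration 9: XX____X_XX____X
iteration 10: _XX_____XXX___X
iteration 11: _XXX____X_XX___
iteration 11 is _XXX____X_XX___, still not uniform _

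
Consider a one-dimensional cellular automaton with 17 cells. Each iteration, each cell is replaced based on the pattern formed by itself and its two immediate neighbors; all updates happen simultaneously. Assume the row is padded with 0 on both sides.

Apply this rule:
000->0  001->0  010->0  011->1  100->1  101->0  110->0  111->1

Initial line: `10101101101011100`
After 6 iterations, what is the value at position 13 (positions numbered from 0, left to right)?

00001001000011010
00000100100010001
00000010010001000
00000001001000100
00000000100100010
00000000010010001
position 13 holds 0

0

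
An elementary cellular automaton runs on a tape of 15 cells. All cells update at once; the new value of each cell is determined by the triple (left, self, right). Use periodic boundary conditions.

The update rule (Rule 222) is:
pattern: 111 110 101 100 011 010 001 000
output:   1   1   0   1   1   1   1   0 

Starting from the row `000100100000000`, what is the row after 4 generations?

111111111110001

001111110000000
011111111000000
111111111100000
111111111110001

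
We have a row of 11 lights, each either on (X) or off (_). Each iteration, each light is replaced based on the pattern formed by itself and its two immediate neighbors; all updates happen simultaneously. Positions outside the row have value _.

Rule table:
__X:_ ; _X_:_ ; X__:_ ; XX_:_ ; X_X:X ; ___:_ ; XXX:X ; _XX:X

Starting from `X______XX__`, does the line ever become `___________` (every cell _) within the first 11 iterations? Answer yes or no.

yes

_______X___
___________
all cells are _ at iteration 2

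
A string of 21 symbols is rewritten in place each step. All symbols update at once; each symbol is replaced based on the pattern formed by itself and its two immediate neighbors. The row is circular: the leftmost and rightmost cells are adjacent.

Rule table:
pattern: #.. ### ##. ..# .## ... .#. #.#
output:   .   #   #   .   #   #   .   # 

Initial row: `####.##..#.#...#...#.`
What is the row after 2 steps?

step 1: #######...#..#...#..#
step 2: #######.#......#....#

#######.#......#....#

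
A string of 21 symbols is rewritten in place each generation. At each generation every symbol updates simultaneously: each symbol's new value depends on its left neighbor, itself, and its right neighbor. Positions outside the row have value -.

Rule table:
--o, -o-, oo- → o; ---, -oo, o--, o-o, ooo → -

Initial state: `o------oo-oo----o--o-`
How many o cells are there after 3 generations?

o-----o-o--o---oo-oo-
o----oo-o-oo--o-o--o-
o---o-o-o--o-oo-o-oo-
count of o: 10

10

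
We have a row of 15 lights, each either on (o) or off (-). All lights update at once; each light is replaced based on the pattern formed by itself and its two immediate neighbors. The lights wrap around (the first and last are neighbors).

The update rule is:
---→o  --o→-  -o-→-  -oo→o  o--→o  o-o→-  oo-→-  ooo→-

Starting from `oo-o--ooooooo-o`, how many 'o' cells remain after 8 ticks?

6

----o-o-------o
ooo----oooooo--
o--ooo-o-----o-
-o-o----oooo---
----ooo-o---ooo
ooo-o----oo-o--
o----ooo-o---o-
-ooo-o----oo---
count of o: 6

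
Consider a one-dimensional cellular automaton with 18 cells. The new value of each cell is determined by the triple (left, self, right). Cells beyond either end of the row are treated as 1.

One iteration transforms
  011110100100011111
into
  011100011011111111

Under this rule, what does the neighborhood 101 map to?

0

At position 0 the neighborhood is 101; the next row has 0 there.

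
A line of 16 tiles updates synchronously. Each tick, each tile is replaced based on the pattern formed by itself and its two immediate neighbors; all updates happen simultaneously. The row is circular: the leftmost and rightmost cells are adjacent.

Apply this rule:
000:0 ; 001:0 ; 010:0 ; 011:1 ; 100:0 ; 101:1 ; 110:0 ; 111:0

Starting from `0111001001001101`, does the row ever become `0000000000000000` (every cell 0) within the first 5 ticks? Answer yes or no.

yes

1100000000001010
1000000000000101
0000000000000011
0000000000000010
0000000000000000
all cells are 0 at tick 5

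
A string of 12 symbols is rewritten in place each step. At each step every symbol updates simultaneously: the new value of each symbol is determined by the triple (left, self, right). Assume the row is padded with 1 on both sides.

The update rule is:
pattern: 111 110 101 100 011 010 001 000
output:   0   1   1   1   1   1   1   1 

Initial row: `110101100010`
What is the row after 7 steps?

step 1: 011111111111
step 2: 110000000000
step 3: 011111111111  (repeats step 1; period 2)
step 7: 011111111111

011111111111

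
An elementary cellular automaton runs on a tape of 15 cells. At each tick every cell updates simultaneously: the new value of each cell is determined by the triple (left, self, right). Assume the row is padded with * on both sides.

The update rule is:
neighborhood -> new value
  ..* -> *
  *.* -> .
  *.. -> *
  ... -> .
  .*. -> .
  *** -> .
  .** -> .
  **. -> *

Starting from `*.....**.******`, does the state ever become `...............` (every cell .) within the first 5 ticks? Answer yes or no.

tick 1: **...*.*.......
tick 2: .**.*...*.....*
tick 3: ..*..*.*.*...*.
tick 4: **.**.....*.*..
tick 5: .*..**...*...**
tick 5 is .*..**...*...**, still not uniform .

no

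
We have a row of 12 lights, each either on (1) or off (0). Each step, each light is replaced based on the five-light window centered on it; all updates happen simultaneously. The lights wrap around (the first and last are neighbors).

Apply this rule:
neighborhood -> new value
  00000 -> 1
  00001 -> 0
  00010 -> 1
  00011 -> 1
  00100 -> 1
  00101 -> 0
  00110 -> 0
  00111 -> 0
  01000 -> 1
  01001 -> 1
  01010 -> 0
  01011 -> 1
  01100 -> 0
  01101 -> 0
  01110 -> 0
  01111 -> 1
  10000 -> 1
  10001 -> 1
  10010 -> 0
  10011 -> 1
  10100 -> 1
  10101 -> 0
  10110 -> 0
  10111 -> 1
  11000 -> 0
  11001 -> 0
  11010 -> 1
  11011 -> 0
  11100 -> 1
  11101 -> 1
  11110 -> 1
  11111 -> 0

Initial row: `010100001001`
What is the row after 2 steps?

101001010101

000111011100
101001010101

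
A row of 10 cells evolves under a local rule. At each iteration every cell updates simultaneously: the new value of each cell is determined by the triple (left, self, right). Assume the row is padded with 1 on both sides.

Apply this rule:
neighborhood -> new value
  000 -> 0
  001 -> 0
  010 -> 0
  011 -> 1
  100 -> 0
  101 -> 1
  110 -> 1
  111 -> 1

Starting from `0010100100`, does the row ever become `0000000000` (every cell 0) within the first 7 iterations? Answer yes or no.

iteration 1: 0001000000
iteration 2: 0000000000
all cells are 0 at iteration 2

yes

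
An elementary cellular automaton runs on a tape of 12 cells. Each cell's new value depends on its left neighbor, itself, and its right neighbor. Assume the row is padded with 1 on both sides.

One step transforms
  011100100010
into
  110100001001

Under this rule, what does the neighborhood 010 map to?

0

At position 6 the neighborhood is 010; the next row has 0 there.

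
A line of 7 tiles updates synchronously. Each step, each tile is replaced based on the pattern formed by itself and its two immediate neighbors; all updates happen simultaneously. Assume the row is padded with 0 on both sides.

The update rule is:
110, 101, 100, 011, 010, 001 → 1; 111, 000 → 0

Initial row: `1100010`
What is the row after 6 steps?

1011101

1110111
1011101
1110111  (repeats step 1; period 2)
step 6: 1011101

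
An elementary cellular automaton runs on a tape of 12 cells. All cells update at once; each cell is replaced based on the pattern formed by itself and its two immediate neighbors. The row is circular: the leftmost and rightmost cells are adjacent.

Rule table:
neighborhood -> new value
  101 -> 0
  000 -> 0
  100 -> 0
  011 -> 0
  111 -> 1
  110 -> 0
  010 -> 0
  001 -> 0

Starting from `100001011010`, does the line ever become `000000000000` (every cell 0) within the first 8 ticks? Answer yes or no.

tick 1: 000000000000
all cells are 0 at tick 1

yes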